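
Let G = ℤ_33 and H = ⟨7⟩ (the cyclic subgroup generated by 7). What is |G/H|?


|⟨7⟩| = n / gcd(7, 33) = 33 / 1 = 33
H is normal (ℤ_33 is abelian).
|G/H| = |G| / |H| = 33 / 33 = 1

|G/H| = 1


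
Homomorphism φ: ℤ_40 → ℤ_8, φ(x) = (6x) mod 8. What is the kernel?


Kernel = preimage of identity
ker(φ) = {x ∈ ℤ_40 : 6x ≡ 0 (mod 8)}. Since 8 | 40, φ is well-defined. The kernel is the cyclic subgroup ⟨4⟩ of ℤ_40 (order 10), i.e. {0, 4, 8, 12, 16, 20, 24, 28, 32, 36}

ker(φ) = {0, 4, 8, 12, 16, 20, 24, 28, 32, 36}


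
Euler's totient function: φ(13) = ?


φ(n) = count of k ∈ {1,...,n} with gcd(k,n)=1
Coprimes to 13: {1, 2, 3, 4, 5, 6, 7, 8, 9, 10, 11, 12}
Count: 12

φ(13) = 12


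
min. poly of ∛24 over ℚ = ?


∛24 satisfies x³ - 24 = 0, irreducible over ℚ (no rational root; 24 is not a perfect cube)

Minimal polynomial: x³ - 24


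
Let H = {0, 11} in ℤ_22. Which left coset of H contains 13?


13 + H = {13 + h (mod 22) : h ∈ H}
13+0=13, 13+11=2
13 + H = {2, 13} = 2 + H

13 + H = {2, 13}


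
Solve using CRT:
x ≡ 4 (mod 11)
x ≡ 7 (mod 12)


m₁ = 11, m₂ = 12, gcd = 1, so CRT applies. M = m₁·m₂ = 132
Let M₁ = M/m₁ = 12, M₂ = M/m₂ = 11
Find y₁ ≡ M₁⁻¹ (mod m₁): 12⁻¹ ≡ 1 (mod 11)
Find y₂ ≡ M₂⁻¹ (mod m₂): 11⁻¹ ≡ 11 (mod 12)
x = a₁·M₁·y₁ + a₂·M₂·y₂ = 4·12·1 + 7·11·11 = 895
Reduce mod 132: x ≡ 103
Check: 103 mod 11 = 4 ✓, 103 mod 12 = 7 ✓

x ≡ 103 (mod 132)


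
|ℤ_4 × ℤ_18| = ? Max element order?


|ℤ_4 × ℤ_18| = 4 × 18 = 72
Max element order = lcm(4,18) = 36
Cyclic? No (gcd=2)

|ℤ_4×ℤ_18| = 72, max element order = 36


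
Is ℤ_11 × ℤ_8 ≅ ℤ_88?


Comparing ℤ_11 × ℤ_8 and ℤ_88:
gcd(11,8) = 1, so ℤ_11 × ℤ_8 ≅ ℤ_88 (CRT)

Yes, ℤ_11 × ℤ_8 ≅ ℤ_88


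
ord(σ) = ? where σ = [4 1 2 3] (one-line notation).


Cycle decomposition: (1 4 3 2)
Cycle lengths: 4
Order = lcm(4) = 4

ord(σ) = 4


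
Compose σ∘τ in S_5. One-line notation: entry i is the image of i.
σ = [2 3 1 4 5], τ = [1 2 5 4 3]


σ∘τ: apply τ first, then σ
1 →τ 1 →σ 2
2 →τ 2 →σ 3
3 →τ 5 →σ 5
4 →τ 4 →σ 4
5 →τ 3 →σ 1

σ∘τ = [2 3 5 4 1]


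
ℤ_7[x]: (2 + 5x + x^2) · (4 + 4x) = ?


Expand and collect like terms; reduce coefficients mod 7:
x^0: 2·4 = 8 ≡ 1 (mod 7)
x^1: 2·4 + 5·4 = 28 ≡ 0 (mod 7)
x^2: 5·4 + 1·4 = 24 ≡ 3 (mod 7)
x^3: 1·4 = 4 ≡ 4 (mod 7)
Result: 1 + 3x^2 + 4x^3

f · g = 1 + 3x^2 + 4x^3


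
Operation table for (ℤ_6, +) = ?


Elements: {0, 1, 2, 3, 4, 5}
Operation: addition mod 6
Entry (a, b) = (a + b) mod 6

Cayley table:
  | 0 | 1 | 2 | 3 | 4 | 5
0 | 0 | 1 | 2 | 3 | 4 | 5
1 | 1 | 2 | 3 | 4 | 5 | 0
2 | 2 | 3 | 4 | 5 | 0 | 1
3 | 3 | 4 | 5 | 0 | 1 | 2
4 | 4 | 5 | 0 | 1 | 2 | 3
5 | 5 | 0 | 1 | 2 | 3 | 4


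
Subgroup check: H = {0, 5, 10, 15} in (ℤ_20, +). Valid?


Subgroup test for H = {0, 5, 10, 15} in (ℤ_20, +):
(1) 0 ∈ H? Yes
(2) Closure: for all a,b ∈ H, (a+b) mod 20 ∈ H? Yes
(3) Inverses: for all a ∈ H, -a mod 20 ∈ H? Yes

Yes, H is a subgroup of ℤ_20


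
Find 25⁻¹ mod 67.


Use the extended Euclidean algorithm to write 1 = 25·s + 67·t; then s mod 67 is the inverse.
Euclidean algorithm:
  25 = 0·67 + 25
  67 = 2·25 + 17
  25 = 1·17 + 8
  17 = 2·8 + 1
  8 = 8·1 + 0
gcd(25,67) = 1
Back-substitution gives: 25·(-8) + 67·(3) = 1
So 25⁻¹ ≡ -8 ≡ 59 (mod 67)
Check: 25 × 59 = 1475 ≡ 1 (mod 67) ✓

25⁻¹ ≡ 59 (mod 67)


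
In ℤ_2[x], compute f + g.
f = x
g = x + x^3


Add coefficients mod 2:
x^0: 0 + 0 = 0 (mod 2)
x^1: 1 + 1 = 0 (mod 2)
x^2: 0 + 0 = 0 (mod 2)
x^3: 0 + 1 = 1 (mod 2)
Result: x^3

f + g = x^3


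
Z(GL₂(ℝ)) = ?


Z(G) = {g ∈ G | gx = xg for all x ∈ G}
Only scalar multiples of the identity commute with all invertible matrices

Z(GL₂(ℝ)) = {aI : a ∈ ℝ, a ≠ 0}


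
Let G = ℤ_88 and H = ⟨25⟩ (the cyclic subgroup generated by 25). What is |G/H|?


|⟨25⟩| = n / gcd(25, 88) = 88 / 1 = 88
H is normal (ℤ_88 is abelian).
|G/H| = |G| / |H| = 88 / 88 = 1

|G/H| = 1


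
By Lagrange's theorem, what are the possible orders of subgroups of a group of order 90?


Lagrange's theorem: |H| divides |G|
|G| = 90
Divisors of 90: 1, 2, 3, 5, 6, 9, 10, 15, 18, 30, 45, 90

Possible subgroup orders: {1, 2, 3, 5, 6, 9, 10, 15, 18, 30, 45, 90}


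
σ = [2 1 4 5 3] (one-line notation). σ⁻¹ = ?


To find σ⁻¹, swap domain and range:
σ(1) = 2 → σ⁻¹(2) = 1
σ(2) = 1 → σ⁻¹(1) = 2
σ(3) = 4 → σ⁻¹(4) = 3
σ(4) = 5 → σ⁻¹(5) = 4
σ(5) = 3 → σ⁻¹(3) = 5

σ⁻¹ = [2 1 5 3 4]


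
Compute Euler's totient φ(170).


Factor n: 170 = 2 × 5 × 17
φ(n) = n · ∏(1 - 1/p) over distinct primes p | n
φ(170) = 170 · (1 - 1/2) · (1 - 1/5) · (1 - 1/17) = 64

φ(170) = 64


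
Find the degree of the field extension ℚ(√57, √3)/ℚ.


[ℚ(√57,√3):ℚ] = [ℚ(√57,√3):ℚ(√57)]·[ℚ(√57):ℚ] = 2·2 = 4

[ℚ(√57, √3)/ℚ] = 4


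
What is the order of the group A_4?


|A_n| = n!/2 (even permutations)
|A_4| = 4!/2 = 24/2 = 12

|A_4| = 12


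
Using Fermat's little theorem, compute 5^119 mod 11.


Fermat's little theorem: if p is prime and gcd(a,p)=1, then a^(p-1) ≡ 1 (mod p)
p = 11 is prime, gcd(5,11) = 1
Reduce exponent: 119 mod 10 = 9
So 5^119 ≡ 5^9 (mod 11)
5^9 mod 11 = 9

5^119 ≡ 9 (mod 11)


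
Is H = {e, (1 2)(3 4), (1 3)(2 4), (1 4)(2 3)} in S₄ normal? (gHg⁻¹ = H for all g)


H = {e, (1 2)(3 4), (1 3)(2 4), (1 4)(2 3)} in S₄
This is the Klein four-group V₄; it is normal in S₄ (it is a union of conjugacy classes)

Yes, normal subgroup


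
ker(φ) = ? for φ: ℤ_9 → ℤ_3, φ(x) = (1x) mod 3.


Kernel = preimage of identity
ker(φ) = {x ∈ ℤ_9 : 1x ≡ 0 (mod 3)}. Since 3 | 9, φ is well-defined. The kernel is the cyclic subgroup ⟨3⟩ of ℤ_9 (order 3), i.e. {0, 3, 6}

ker(φ) = {0, 3, 6}


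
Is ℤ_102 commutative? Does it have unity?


ℤ_102 is a commutative ring with unity 1; 102 = 2×51 is composite, so 2·51 ≡ 0 gives zero divisors (not an integral domain)
Commutative: Yes
Integral domain: No
Has unity: Yes

ℤ_102: Commutative=Yes, Unity=Yes


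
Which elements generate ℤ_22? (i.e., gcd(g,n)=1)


g generates ℤ_n iff gcd(g,n) = 1
Prime factors of 22: 2, 11
Generators are g ∈ {1,...,21} not divisible by any of these primes.
Generators: {1, 3, 5, 7, 9, 13, 15, 17, 19, 21}
Number of generators = φ(22) = 10

Generators of ℤ_22 = {1, 3, 5, 7, 9, 13, 15, 17, 19, 21}


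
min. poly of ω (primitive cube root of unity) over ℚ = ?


ω satisfies x² + x + 1 = 0 (the cyclotomic polynomial Φ₃)

Minimal polynomial: x² + x + 1


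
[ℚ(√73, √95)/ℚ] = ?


[ℚ(√73,√95):ℚ] = [ℚ(√73,√95):ℚ(√73)]·[ℚ(√73):ℚ] = 2·2 = 4

[ℚ(√73, √95)/ℚ] = 4


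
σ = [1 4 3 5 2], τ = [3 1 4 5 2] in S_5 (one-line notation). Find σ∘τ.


σ∘τ: apply τ first, then σ
1 →τ 3 →σ 3
2 →τ 1 →σ 1
3 →τ 4 →σ 5
4 →τ 5 →σ 2
5 →τ 2 →σ 4

σ∘τ = [3 1 5 2 4]


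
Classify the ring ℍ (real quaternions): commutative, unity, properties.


quaternion multiplication is non-commutative (ij = k ≠ ji = -k); has unity 1; a division ring but not an integral domain since integral domains are commutative by convention
Commutative: No
Integral domain: No
Has unity: Yes

ℍ (real quaternions): Commutative=No, Unity=Yes


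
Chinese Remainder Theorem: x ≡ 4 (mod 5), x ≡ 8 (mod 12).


m₁ = 5, m₂ = 12, gcd = 1, so CRT applies. M = m₁·m₂ = 60
Let M₁ = M/m₁ = 12, M₂ = M/m₂ = 5
Find y₁ ≡ M₁⁻¹ (mod m₁): 12⁻¹ ≡ 3 (mod 5)
Find y₂ ≡ M₂⁻¹ (mod m₂): 5⁻¹ ≡ 5 (mod 12)
x = a₁·M₁·y₁ + a₂·M₂·y₂ = 4·12·3 + 8·5·5 = 344
Reduce mod 60: x ≡ 44
Check: 44 mod 5 = 4 ✓, 44 mod 12 = 8 ✓

x ≡ 44 (mod 60)


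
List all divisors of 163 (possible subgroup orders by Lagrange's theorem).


Lagrange's theorem: |H| divides |G|
|G| = 163
Divisors of 163: 1, 163

Possible subgroup orders: {1, 163}


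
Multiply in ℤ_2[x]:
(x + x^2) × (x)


Expand and collect like terms; reduce coefficients mod 2:
x^0: 0·0 = 0 ≡ 0 (mod 2)
x^1: 0·1 + 1·0 = 0 ≡ 0 (mod 2)
x^2: 1·1 + 1·0 = 1 ≡ 1 (mod 2)
x^3: 1·1 = 1 ≡ 1 (mod 2)
Result: x^2 + x^3

f · g = x^2 + x^3


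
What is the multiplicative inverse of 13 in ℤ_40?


Use the extended Euclidean algorithm to write 1 = 13·s + 40·t; then s mod 40 is the inverse.
Euclidean algorithm:
  13 = 0·40 + 13
  40 = 3·13 + 1
  13 = 13·1 + 0
gcd(13,40) = 1
Back-substitution gives: 13·(-3) + 40·(1) = 1
So 13⁻¹ ≡ -3 ≡ 37 (mod 40)
Check: 13 × 37 = 481 ≡ 1 (mod 40) ✓

13⁻¹ ≡ 37 (mod 40)


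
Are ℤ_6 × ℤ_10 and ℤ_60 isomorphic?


Comparing ℤ_6 × ℤ_10 and ℤ_60:
gcd(6,10) = 2 ≠ 1. Max element order in ℤ_6×ℤ_10 is lcm(6,10) = 30 < 60, so it has no element of order 60

No, ℤ_6 × ℤ_10 ≇ ℤ_60


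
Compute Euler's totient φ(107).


Factor n: 107 = 107
φ(n) = n · ∏(1 - 1/p) over distinct primes p | n
φ(107) = 107 · (1 - 1/107) = 106

φ(107) = 106


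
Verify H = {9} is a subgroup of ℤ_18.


Subgroup test for H = {9} in (ℤ_18, +):
(1) 0 ∈ H? No
(2) Closure: for all a,b ∈ H, (a+b) mod 18 ∈ H? No  [counterexample: 9 + 9 = 0 ∉ H]
(3) Inverses: for all a ∈ H, -a mod 18 ∈ H? Yes

No, H is not a subgroup of ℤ_18


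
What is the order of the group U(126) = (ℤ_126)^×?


U(n) is the group of units mod n; |U(n)| = φ(n)
|U(126)| = φ(126) = 36

|U(126) = (ℤ_126)^×| = 36


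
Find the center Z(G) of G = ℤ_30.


Z(G) = {g ∈ G | gx = xg for all x ∈ G}
ℤ_30 is abelian, so Z(G) = G

Z(ℤ_30) = ℤ_30


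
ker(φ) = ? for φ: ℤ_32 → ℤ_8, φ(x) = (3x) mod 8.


Kernel = preimage of identity
ker(φ) = {x ∈ ℤ_32 : 3x ≡ 0 (mod 8)}. Since 8 | 32, φ is well-defined. The kernel is the cyclic subgroup ⟨8⟩ of ℤ_32 (order 4), i.e. {0, 8, 16, 24}

ker(φ) = {0, 8, 16, 24}


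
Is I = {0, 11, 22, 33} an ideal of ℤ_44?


Check ideal conditions for I = {0, 11, 22, 33} in ℤ_44:
(1) I is an additive subgroup? Yes
(2) For r ∈ ℤ_44 and a ∈ I: r·a ∈ I? Yes

Yes, I is an ideal of ℤ_44


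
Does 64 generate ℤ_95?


g generates ℤ_n iff gcd(g, n) = 1
gcd(64, 95) = 1
Since gcd = 1, 64 is a generator.

Yes, 64 generates ℤ_95


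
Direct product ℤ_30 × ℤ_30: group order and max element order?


|ℤ_30 × ℤ_30| = 30 × 30 = 900
Max element order = lcm(30,30) = 30
Cyclic? No (gcd=30)

|ℤ_30×ℤ_30| = 900, max element order = 30


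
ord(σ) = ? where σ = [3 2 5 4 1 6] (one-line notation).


Cycle decomposition: (1 3 5)
Cycle lengths: 3
Order = lcm(3) = 3

ord(σ) = 3


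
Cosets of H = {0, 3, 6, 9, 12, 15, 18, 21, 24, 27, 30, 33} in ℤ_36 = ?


H = {0, 3, 6, 9, 12, 15, 18, 21, 24, 27, 30, 33}, |H| = 12
Number of cosets = |G|/|H| = 36/12 = 3
0 + H = {0, 3, 6, 9, 12, 15, 18, 21, 24, 27, 30, 33}
1 + H = {1, 4, 7, 10, 13, 16, 19, 22, 25, 28, 31, 34}
2 + H = {2, 5, 8, 11, 14, 17, 20, 23, 26, 29, 32, 35}

Cosets: 0+H={0,3,6,9,12,15,18,21,24,27,30,33}; 1+H={1,4,7,10,13,16,19,22,25,28,31,34}; 2+H={2,5,8,11,14,17,20,23,26,29,32,35}


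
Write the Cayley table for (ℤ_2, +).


Elements: {0, 1}
Operation: addition mod 2
Entry (a, b) = (a + b) mod 2

Cayley table:
  | 0 | 1
0 | 0 | 1
1 | 1 | 0


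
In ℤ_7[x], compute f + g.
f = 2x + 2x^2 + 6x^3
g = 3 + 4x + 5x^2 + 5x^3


Add coefficients mod 7:
x^0: 0 + 3 = 3 (mod 7)
x^1: 2 + 4 = 6 (mod 7)
x^2: 2 + 5 = 0 (mod 7)
x^3: 6 + 5 = 4 (mod 7)
Result: 3 + 6x + 4x^3

f + g = 3 + 6x + 4x^3


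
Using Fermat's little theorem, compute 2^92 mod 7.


Fermat's little theorem: if p is prime and gcd(a,p)=1, then a^(p-1) ≡ 1 (mod p)
p = 7 is prime, gcd(2,7) = 1
Reduce exponent: 92 mod 6 = 2
So 2^92 ≡ 2^2 (mod 7)
2^2 mod 7 = 4

2^92 ≡ 4 (mod 7)


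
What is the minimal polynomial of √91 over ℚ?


√91 satisfies x² - 91 = 0, irreducible over ℚ since 91 is squarefree

Minimal polynomial: x² - 91


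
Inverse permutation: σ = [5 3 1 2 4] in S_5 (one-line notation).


To find σ⁻¹, swap domain and range:
σ(1) = 5 → σ⁻¹(5) = 1
σ(2) = 3 → σ⁻¹(3) = 2
σ(3) = 1 → σ⁻¹(1) = 3
σ(4) = 2 → σ⁻¹(2) = 4
σ(5) = 4 → σ⁻¹(4) = 5

σ⁻¹ = [3 4 2 5 1]


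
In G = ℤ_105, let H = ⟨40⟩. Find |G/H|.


|⟨40⟩| = n / gcd(40, 105) = 105 / 5 = 21
H is normal (ℤ_105 is abelian).
|G/H| = |G| / |H| = 105 / 21 = 5

|G/H| = 5


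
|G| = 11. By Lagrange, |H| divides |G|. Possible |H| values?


Lagrange's theorem: |H| divides |G|
|G| = 11
Divisors of 11: 1, 11

Possible subgroup orders: {1, 11}


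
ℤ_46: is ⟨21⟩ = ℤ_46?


g generates ℤ_n iff gcd(g, n) = 1
gcd(21, 46) = 1
Since gcd = 1, 21 is a generator.

Yes, 21 generates ℤ_46


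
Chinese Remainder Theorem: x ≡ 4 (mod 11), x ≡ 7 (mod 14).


m₁ = 11, m₂ = 14, gcd = 1, so CRT applies. M = m₁·m₂ = 154
Let M₁ = M/m₁ = 14, M₂ = M/m₂ = 11
Find y₁ ≡ M₁⁻¹ (mod m₁): 14⁻¹ ≡ 4 (mod 11)
Find y₂ ≡ M₂⁻¹ (mod m₂): 11⁻¹ ≡ 9 (mod 14)
x = a₁·M₁·y₁ + a₂·M₂·y₂ = 4·14·4 + 7·11·9 = 917
Reduce mod 154: x ≡ 147
Check: 147 mod 11 = 4 ✓, 147 mod 14 = 7 ✓

x ≡ 147 (mod 154)


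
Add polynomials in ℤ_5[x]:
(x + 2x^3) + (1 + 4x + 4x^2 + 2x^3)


Add coefficients mod 5:
x^0: 0 + 1 = 1 (mod 5)
x^1: 1 + 4 = 0 (mod 5)
x^2: 0 + 4 = 4 (mod 5)
x^3: 2 + 2 = 4 (mod 5)
Result: 1 + 4x^2 + 4x^3

f + g = 1 + 4x^2 + 4x^3


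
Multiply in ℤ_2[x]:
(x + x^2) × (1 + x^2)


Expand and collect like terms; reduce coefficients mod 2:
x^0: 0·1 = 0 ≡ 0 (mod 2)
x^1: 0·0 + 1·1 = 1 ≡ 1 (mod 2)
x^2: 0·1 + 1·0 + 1·1 = 1 ≡ 1 (mod 2)
x^3: 1·1 + 1·0 = 1 ≡ 1 (mod 2)
x^4: 1·1 = 1 ≡ 1 (mod 2)
Result: x + x^2 + x^3 + x^4

f · g = x + x^2 + x^3 + x^4


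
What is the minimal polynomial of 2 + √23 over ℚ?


Let α = 2 + √23. Then α - 2 = √23, so (α - 2)² = 23, giving α² - 4α - 19 = 0. Degree 2 and α ∉ ℚ, so this is the minimal polynomial.

Minimal polynomial: x² - 4x - 19


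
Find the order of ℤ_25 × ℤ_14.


|A × B| = |A| · |B|
|ℤ_25 × ℤ_14| = 25 × 14 = 350

|ℤ_25 × ℤ_14| = 350


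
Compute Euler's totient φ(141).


Factor n: 141 = 3 × 47
φ(n) = n · ∏(1 - 1/p) over distinct primes p | n
φ(141) = 141 · (1 - 1/3) · (1 - 1/47) = 92

φ(141) = 92


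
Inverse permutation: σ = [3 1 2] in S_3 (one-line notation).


To find σ⁻¹, swap domain and range:
σ(1) = 3 → σ⁻¹(3) = 1
σ(2) = 1 → σ⁻¹(1) = 2
σ(3) = 2 → σ⁻¹(2) = 3

σ⁻¹ = [2 3 1]


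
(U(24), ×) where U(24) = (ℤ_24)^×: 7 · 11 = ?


Operation: multiplication mod 24
7 · 11 = (a × b) mod 24 with a = 7, b = 11

7 · 11 = 5


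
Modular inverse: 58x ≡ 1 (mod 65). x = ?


Use the extended Euclidean algorithm to write 1 = 58·s + 65·t; then s mod 65 is the inverse.
Euclidean algorithm:
  58 = 0·65 + 58
  65 = 1·58 + 7
  58 = 8·7 + 2
  7 = 3·2 + 1
  2 = 2·1 + 0
gcd(58,65) = 1
Back-substitution gives: 58·(-28) + 65·(25) = 1
So 58⁻¹ ≡ -28 ≡ 37 (mod 65)
Check: 58 × 37 = 2146 ≡ 1 (mod 65) ✓

58⁻¹ ≡ 37 (mod 65)


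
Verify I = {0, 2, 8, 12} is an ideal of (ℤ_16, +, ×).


Check ideal conditions for I = {0, 2, 8, 12} in ℤ_16:
(1) I is an additive subgroup? No
(2) For r ∈ ℤ_16 and a ∈ I: r·a ∈ I? No  [counterexample: r=2, a=2, r·a mod 16 = 4 ∉ I]

No, I is not an ideal of ℤ_16


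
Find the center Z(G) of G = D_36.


Z(G) = {g ∈ G | gx = xg for all x ∈ G}
For even n, Z(D_n) = {e, r^(n/2)}: the 180° rotation r^18 commutes with every reflection and rotation

Z(D_36) = {e, r^18}


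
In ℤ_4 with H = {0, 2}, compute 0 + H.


0 + H = {0 + h (mod 4) : h ∈ H}
0+0=0, 0+2=2

0 + H = {0, 2}


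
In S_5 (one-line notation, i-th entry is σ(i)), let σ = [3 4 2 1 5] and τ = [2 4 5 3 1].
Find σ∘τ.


σ∘τ: apply τ first, then σ
1 →τ 2 →σ 4
2 →τ 4 →σ 1
3 →τ 5 →σ 5
4 →τ 3 →σ 2
5 →τ 1 →σ 3

σ∘τ = [4 1 5 2 3]


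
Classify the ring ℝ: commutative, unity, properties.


ℝ is a field: commutative, has unity, every nonzero element is a unit (hence an integral domain)
Commutative: Yes
Integral domain: Yes
Has unity: Yes

ℝ: Commutative=Yes, Unity=Yes


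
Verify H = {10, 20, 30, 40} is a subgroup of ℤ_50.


Subgroup test for H = {10, 20, 30, 40} in (ℤ_50, +):
(1) 0 ∈ H? No
(2) Closure: for all a,b ∈ H, (a+b) mod 50 ∈ H? No  [counterexample: 10 + 40 = 0 ∉ H]
(3) Inverses: for all a ∈ H, -a mod 50 ∈ H? Yes

No, H is not a subgroup of ℤ_50


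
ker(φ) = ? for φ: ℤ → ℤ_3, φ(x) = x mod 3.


Kernel = preimage of identity
ker(φ) = {x ∈ ℤ : x ≡ 0 (mod 3)} = 3ℤ = {0, ±3, ±6, ...}

ker(φ) = 3ℤ


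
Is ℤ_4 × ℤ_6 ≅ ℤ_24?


Comparing ℤ_4 × ℤ_6 and ℤ_24:
gcd(4,6) = 2 ≠ 1. Max element order in ℤ_4×ℤ_6 is lcm(4,6) = 12 < 24, so it has no element of order 24

No, ℤ_4 × ℤ_6 ≇ ℤ_24


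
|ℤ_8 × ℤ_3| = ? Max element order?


|ℤ_8 × ℤ_3| = 8 × 3 = 24
Max element order = lcm(8,3) = 24
Cyclic? Yes (gcd=1)

|ℤ_8×ℤ_3| = 24, max element order = 24


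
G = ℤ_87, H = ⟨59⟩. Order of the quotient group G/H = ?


|⟨59⟩| = n / gcd(59, 87) = 87 / 1 = 87
H is normal (ℤ_87 is abelian).
|G/H| = |G| / |H| = 87 / 87 = 1

|G/H| = 1


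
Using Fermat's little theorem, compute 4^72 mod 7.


Fermat's little theorem: if p is prime and gcd(a,p)=1, then a^(p-1) ≡ 1 (mod p)
p = 7 is prime, gcd(4,7) = 1
Reduce exponent: 72 mod 6 = 0
So 4^72 ≡ 4^0 (mod 7)
4^0 = 1

4^72 ≡ 1 (mod 7)


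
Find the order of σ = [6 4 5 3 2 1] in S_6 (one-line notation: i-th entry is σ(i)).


Cycle decomposition: (1 6) (2 4 3 5)
Cycle lengths: 2, 4
Order = lcm(2, 4) = 4

ord(σ) = 4


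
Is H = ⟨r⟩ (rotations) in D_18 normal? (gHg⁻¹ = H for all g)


H = ⟨r⟩ (rotations) in D_18
The rotation subgroup ⟨r⟩ has index 2 in D_18, so it is normal

Yes, normal subgroup


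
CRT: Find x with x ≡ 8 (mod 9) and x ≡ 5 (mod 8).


m₁ = 9, m₂ = 8, gcd = 1, so CRT applies. M = m₁·m₂ = 72
Let M₁ = M/m₁ = 8, M₂ = M/m₂ = 9
Find y₁ ≡ M₁⁻¹ (mod m₁): 8⁻¹ ≡ 8 (mod 9)
Find y₂ ≡ M₂⁻¹ (mod m₂): 9⁻¹ ≡ 1 (mod 8)
x = a₁·M₁·y₁ + a₂·M₂·y₂ = 8·8·8 + 5·9·1 = 557
Reduce mod 72: x ≡ 53
Check: 53 mod 9 = 8 ✓, 53 mod 8 = 5 ✓

x ≡ 53 (mod 72)


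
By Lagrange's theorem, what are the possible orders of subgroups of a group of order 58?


Lagrange's theorem: |H| divides |G|
|G| = 58
Divisors of 58: 1, 2, 29, 58

Possible subgroup orders: {1, 2, 29, 58}


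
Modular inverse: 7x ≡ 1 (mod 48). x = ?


Use the extended Euclidean algorithm to write 1 = 7·s + 48·t; then s mod 48 is the inverse.
Euclidean algorithm:
  7 = 0·48 + 7
  48 = 6·7 + 6
  7 = 1·6 + 1
  6 = 6·1 + 0
gcd(7,48) = 1
Back-substitution gives: 7·(7) + 48·(-1) = 1
So 7⁻¹ ≡ 7 ≡ 7 (mod 48)
Check: 7 × 7 = 49 ≡ 1 (mod 48) ✓

7⁻¹ ≡ 7 (mod 48)


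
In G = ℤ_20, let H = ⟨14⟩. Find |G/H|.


|⟨14⟩| = n / gcd(14, 20) = 20 / 2 = 10
H is normal (ℤ_20 is abelian).
|G/H| = |G| / |H| = 20 / 10 = 2

|G/H| = 2


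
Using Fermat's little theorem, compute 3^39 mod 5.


Fermat's little theorem: if p is prime and gcd(a,p)=1, then a^(p-1) ≡ 1 (mod p)
p = 5 is prime, gcd(3,5) = 1
Reduce exponent: 39 mod 4 = 3
So 3^39 ≡ 3^3 (mod 5)
3^3 mod 5 = 2

3^39 ≡ 2 (mod 5)


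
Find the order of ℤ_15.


ℤ_n has n elements.

|ℤ_15| = 15


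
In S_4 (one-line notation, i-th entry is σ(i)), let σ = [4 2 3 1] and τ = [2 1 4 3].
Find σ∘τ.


σ∘τ: apply τ first, then σ
1 →τ 2 →σ 2
2 →τ 1 →σ 4
3 →τ 4 →σ 1
4 →τ 3 →σ 3

σ∘τ = [2 4 1 3]


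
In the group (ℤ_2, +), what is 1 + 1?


Operation: addition mod 2
1 + 1 = (a + b) mod 2 with a = 1, b = 1

1 + 1 = 0


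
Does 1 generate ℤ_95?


g generates ℤ_n iff gcd(g, n) = 1
gcd(1, 95) = 1
Since gcd = 1, 1 is a generator.

Yes, 1 generates ℤ_95


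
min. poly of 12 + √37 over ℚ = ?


Let α = 12 + √37. Then α - 12 = √37, so (α - 12)² = 37, giving α² - 24α + 107 = 0. Degree 2 and α ∉ ℚ, so this is the minimal polynomial.

Minimal polynomial: x² - 24x + 107


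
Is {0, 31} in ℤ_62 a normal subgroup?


H = {0, 31} in ℤ_62
ℤ_62 is abelian; every subgroup of an abelian group is normal

Yes, normal subgroup


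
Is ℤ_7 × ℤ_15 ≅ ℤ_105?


Comparing ℤ_7 × ℤ_15 and ℤ_105:
gcd(7,15) = 1, so ℤ_7 × ℤ_15 ≅ ℤ_105 (CRT)

Yes, ℤ_7 × ℤ_15 ≅ ℤ_105


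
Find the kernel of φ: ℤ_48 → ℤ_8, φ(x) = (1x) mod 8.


Kernel = preimage of identity
ker(φ) = {x ∈ ℤ_48 : 1x ≡ 0 (mod 8)}. Since 8 | 48, φ is well-defined. The kernel is the cyclic subgroup ⟨8⟩ of ℤ_48 (order 6), i.e. {0, 8, 16, 24, 32, 40}

ker(φ) = {0, 8, 16, 24, 32, 40}


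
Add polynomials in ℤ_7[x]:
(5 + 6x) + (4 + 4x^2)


Add coefficients mod 7:
x^0: 5 + 4 = 2 (mod 7)
x^1: 6 + 0 = 6 (mod 7)
x^2: 0 + 4 = 4 (mod 7)
Result: 2 + 6x + 4x^2

f + g = 2 + 6x + 4x^2


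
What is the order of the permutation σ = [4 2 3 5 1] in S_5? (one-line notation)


Cycle decomposition: (1 4 5)
Cycle lengths: 3
Order = lcm(3) = 3

ord(σ) = 3


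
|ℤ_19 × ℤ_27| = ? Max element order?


|ℤ_19 × ℤ_27| = 19 × 27 = 513
Max element order = lcm(19,27) = 513
Cyclic? Yes (gcd=1)

|ℤ_19×ℤ_27| = 513, max element order = 513


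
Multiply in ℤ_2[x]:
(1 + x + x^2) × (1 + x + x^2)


Expand and collect like terms; reduce coefficients mod 2:
x^0: 1·1 = 1 ≡ 1 (mod 2)
x^1: 1·1 + 1·1 = 2 ≡ 0 (mod 2)
x^2: 1·1 + 1·1 + 1·1 = 3 ≡ 1 (mod 2)
x^3: 1·1 + 1·1 = 2 ≡ 0 (mod 2)
x^4: 1·1 = 1 ≡ 1 (mod 2)
Result: 1 + x^2 + x^4

f · g = 1 + x^2 + x^4


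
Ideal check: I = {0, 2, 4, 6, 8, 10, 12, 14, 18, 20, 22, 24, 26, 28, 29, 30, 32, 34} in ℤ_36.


Check ideal conditions for I = {0, 2, 4, 6, 8, 10, 12, 14, 18, 20, 22, 24, 26, 28, 29, 30, 32, 34} in ℤ_36:
(1) I is an additive subgroup? No
(2) For r ∈ ℤ_36 and a ∈ I: r·a ∈ I? No  [counterexample: r=2, a=8, r·a mod 36 = 16 ∉ I]

No, I is not an ideal of ℤ_36


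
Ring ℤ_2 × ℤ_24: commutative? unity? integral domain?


Direct product ring; commutative with unity (1,1); but (1,0)·(0,1) = (0,0) gives zero divisors, so not an integral domain
Commutative: Yes
Integral domain: No
Has unity: Yes

ℤ_2 × ℤ_24: Commutative=Yes, Unity=Yes


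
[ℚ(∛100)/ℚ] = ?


∛100 has minimal polynomial x³ - 100 (irreducible over ℚ since 100 is not a perfect cube)

[ℚ(∛100)/ℚ] = 3


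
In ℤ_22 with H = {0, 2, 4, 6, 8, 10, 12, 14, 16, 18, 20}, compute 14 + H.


14 + H = {14 + h (mod 22) : h ∈ H}
14+0=14, 14+2=16, 14+4=18, 14+6=20, 14+8=0, 14+10=2, 14+12=4, 14+14=6, 14+16=8, 14+18=10, 14+20=12
14 + H = {0, 2, 4, 6, 8, 10, 12, 14, 16, 18, 20} = 0 + H

14 + H = {0, 2, 4, 6, 8, 10, 12, 14, 16, 18, 20}


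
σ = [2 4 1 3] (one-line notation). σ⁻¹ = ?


To find σ⁻¹, swap domain and range:
σ(1) = 2 → σ⁻¹(2) = 1
σ(2) = 4 → σ⁻¹(4) = 2
σ(3) = 1 → σ⁻¹(1) = 3
σ(4) = 3 → σ⁻¹(3) = 4

σ⁻¹ = [3 1 4 2]


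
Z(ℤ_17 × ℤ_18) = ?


Z(G) = {g ∈ G | gx = xg for all x ∈ G}
Direct product of abelian groups is abelian, so Z(G) = G

Z(ℤ_17 × ℤ_18) = ℤ_17 × ℤ_18


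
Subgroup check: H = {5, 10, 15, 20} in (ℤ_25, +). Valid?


Subgroup test for H = {5, 10, 15, 20} in (ℤ_25, +):
(1) 0 ∈ H? No
(2) Closure: for all a,b ∈ H, (a+b) mod 25 ∈ H? No  [counterexample: 5 + 20 = 0 ∉ H]
(3) Inverses: for all a ∈ H, -a mod 25 ∈ H? Yes

No, H is not a subgroup of ℤ_25


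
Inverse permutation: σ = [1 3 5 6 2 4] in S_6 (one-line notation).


To find σ⁻¹, swap domain and range:
σ(1) = 1 → σ⁻¹(1) = 1
σ(2) = 3 → σ⁻¹(3) = 2
σ(3) = 5 → σ⁻¹(5) = 3
σ(4) = 6 → σ⁻¹(6) = 4
σ(5) = 2 → σ⁻¹(2) = 5
σ(6) = 4 → σ⁻¹(4) = 6

σ⁻¹ = [1 5 2 6 3 4]


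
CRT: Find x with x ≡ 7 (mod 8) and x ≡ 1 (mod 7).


m₁ = 8, m₂ = 7, gcd = 1, so CRT applies. M = m₁·m₂ = 56
Let M₁ = M/m₁ = 7, M₂ = M/m₂ = 8
Find y₁ ≡ M₁⁻¹ (mod m₁): 7⁻¹ ≡ 7 (mod 8)
Find y₂ ≡ M₂⁻¹ (mod m₂): 8⁻¹ ≡ 1 (mod 7)
x = a₁·M₁·y₁ + a₂·M₂·y₂ = 7·7·7 + 1·8·1 = 351
Reduce mod 56: x ≡ 15
Check: 15 mod 8 = 7 ✓, 15 mod 7 = 1 ✓

x ≡ 15 (mod 56)


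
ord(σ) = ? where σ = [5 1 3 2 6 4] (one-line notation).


Cycle decomposition: (1 5 6 4 2)
Cycle lengths: 5
Order = lcm(5) = 5

ord(σ) = 5


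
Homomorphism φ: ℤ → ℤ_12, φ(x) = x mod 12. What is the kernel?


Kernel = preimage of identity
ker(φ) = {x ∈ ℤ : x ≡ 0 (mod 12)} = 12ℤ = {0, ±12, ±24, ...}

ker(φ) = 12ℤ


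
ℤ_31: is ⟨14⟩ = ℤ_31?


g generates ℤ_n iff gcd(g, n) = 1
gcd(14, 31) = 1
Since gcd = 1, 14 is a generator.

Yes, 14 generates ℤ_31


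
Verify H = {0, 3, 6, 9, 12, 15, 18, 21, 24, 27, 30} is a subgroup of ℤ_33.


Subgroup test for H = {0, 3, 6, 9, 12, 15, 18, 21, 24, 27, 30} in (ℤ_33, +):
(1) 0 ∈ H? Yes
(2) Closure: for all a,b ∈ H, (a+b) mod 33 ∈ H? Yes
(3) Inverses: for all a ∈ H, -a mod 33 ∈ H? Yes

Yes, H is a subgroup of ℤ_33


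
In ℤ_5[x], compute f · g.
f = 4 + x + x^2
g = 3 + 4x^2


Expand and collect like terms; reduce coefficients mod 5:
x^0: 4·3 = 12 ≡ 2 (mod 5)
x^1: 4·0 + 1·3 = 3 ≡ 3 (mod 5)
x^2: 4·4 + 1·0 + 1·3 = 19 ≡ 4 (mod 5)
x^3: 1·4 + 1·0 = 4 ≡ 4 (mod 5)
x^4: 1·4 = 4 ≡ 4 (mod 5)
Result: 2 + 3x + 4x^2 + 4x^3 + 4x^4

f · g = 2 + 3x + 4x^2 + 4x^3 + 4x^4


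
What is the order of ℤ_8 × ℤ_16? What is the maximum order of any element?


|ℤ_8 × ℤ_16| = 8 × 16 = 128
Max element order = lcm(8,16) = 16
Cyclic? No (gcd=8)

|ℤ_8×ℤ_16| = 128, max element order = 16


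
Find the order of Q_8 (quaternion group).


Q_8 = {±1, ±i, ±j, ±k}
|Q_8| = 8

|Q_8 (quaternion group)| = 8


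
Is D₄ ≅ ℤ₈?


Comparing D₄ and ℤ₈:
D₄ is non-abelian, ℤ₈ is abelian

No, D₄ ≇ ℤ₈


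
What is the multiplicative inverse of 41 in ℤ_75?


Use the extended Euclidean algorithm to write 1 = 41·s + 75·t; then s mod 75 is the inverse.
Euclidean algorithm:
  41 = 0·75 + 41
  75 = 1·41 + 34
  41 = 1·34 + 7
  34 = 4·7 + 6
  7 = 1·6 + 1
  6 = 6·1 + 0
gcd(41,75) = 1
Back-substitution gives: 41·(11) + 75·(-6) = 1
So 41⁻¹ ≡ 11 ≡ 11 (mod 75)
Check: 41 × 11 = 451 ≡ 1 (mod 75) ✓

41⁻¹ ≡ 11 (mod 75)


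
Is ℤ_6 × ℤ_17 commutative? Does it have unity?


Direct product ring; commutative with unity (1,1); but (1,0)·(0,1) = (0,0) gives zero divisors, so not an integral domain
Commutative: Yes
Integral domain: No
Has unity: Yes

ℤ_6 × ℤ_17: Commutative=Yes, Unity=Yes


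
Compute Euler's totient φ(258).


Factor n: 258 = 2 × 3 × 43
φ(n) = n · ∏(1 - 1/p) over distinct primes p | n
φ(258) = 258 · (1 - 1/2) · (1 - 1/3) · (1 - 1/43) = 84

φ(258) = 84


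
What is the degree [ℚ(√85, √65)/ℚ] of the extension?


[ℚ(√85,√65):ℚ] = [ℚ(√85,√65):ℚ(√85)]·[ℚ(√85):ℚ] = 2·2 = 4

[ℚ(√85, √65)/ℚ] = 4


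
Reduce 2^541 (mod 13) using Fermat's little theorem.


Fermat's little theorem: if p is prime and gcd(a,p)=1, then a^(p-1) ≡ 1 (mod p)
p = 13 is prime, gcd(2,13) = 1
Reduce exponent: 541 mod 12 = 1
So 2^541 ≡ 2^1 (mod 13)
2^1 mod 13 = 2

2^541 ≡ 2 (mod 13)


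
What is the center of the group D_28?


Z(G) = {g ∈ G | gx = xg for all x ∈ G}
For even n, Z(D_n) = {e, r^(n/2)}: the 180° rotation r^14 commutes with every reflection and rotation

Z(D_28) = {e, r^14}


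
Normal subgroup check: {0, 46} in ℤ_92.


H = {0, 46} in ℤ_92
ℤ_92 is abelian; every subgroup of an abelian group is normal

Yes, normal subgroup


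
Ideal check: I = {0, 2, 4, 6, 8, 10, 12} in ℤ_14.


Check ideal conditions for I = {0, 2, 4, 6, 8, 10, 12} in ℤ_14:
(1) I is an additive subgroup? Yes
(2) For r ∈ ℤ_14 and a ∈ I: r·a ∈ I? Yes

Yes, I is an ideal of ℤ_14


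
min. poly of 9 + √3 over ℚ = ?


Let α = 9 + √3. Then α - 9 = √3, so (α - 9)² = 3, giving α² - 18α + 78 = 0. Degree 2 and α ∉ ℚ, so this is the minimal polynomial.

Minimal polynomial: x² - 18x + 78


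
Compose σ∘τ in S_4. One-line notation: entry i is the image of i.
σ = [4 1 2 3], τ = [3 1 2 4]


σ∘τ: apply τ first, then σ
1 →τ 3 →σ 2
2 →τ 1 →σ 4
3 →τ 2 →σ 1
4 →τ 4 →σ 3

σ∘τ = [2 4 1 3]


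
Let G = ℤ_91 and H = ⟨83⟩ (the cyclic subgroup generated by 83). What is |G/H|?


|⟨83⟩| = n / gcd(83, 91) = 91 / 1 = 91
H is normal (ℤ_91 is abelian).
|G/H| = |G| / |H| = 91 / 91 = 1

|G/H| = 1


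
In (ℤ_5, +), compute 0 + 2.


Operation: addition mod 5
0 + 2 = (a + b) mod 5 with a = 0, b = 2

0 + 2 = 2


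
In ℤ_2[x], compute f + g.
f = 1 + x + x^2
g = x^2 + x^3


Add coefficients mod 2:
x^0: 1 + 0 = 1 (mod 2)
x^1: 1 + 0 = 1 (mod 2)
x^2: 1 + 1 = 0 (mod 2)
x^3: 0 + 1 = 1 (mod 2)
Result: 1 + x + x^3

f + g = 1 + x + x^3


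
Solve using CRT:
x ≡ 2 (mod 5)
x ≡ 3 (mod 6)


m₁ = 5, m₂ = 6, gcd = 1, so CRT applies. M = m₁·m₂ = 30
Let M₁ = M/m₁ = 6, M₂ = M/m₂ = 5
Find y₁ ≡ M₁⁻¹ (mod m₁): 6⁻¹ ≡ 1 (mod 5)
Find y₂ ≡ M₂⁻¹ (mod m₂): 5⁻¹ ≡ 5 (mod 6)
x = a₁·M₁·y₁ + a₂·M₂·y₂ = 2·6·1 + 3·5·5 = 87
Reduce mod 30: x ≡ 27
Check: 27 mod 5 = 2 ✓, 27 mod 6 = 3 ✓

x ≡ 27 (mod 30)


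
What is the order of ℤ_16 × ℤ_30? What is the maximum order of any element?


|ℤ_16 × ℤ_30| = 16 × 30 = 480
Max element order = lcm(16,30) = 240
Cyclic? No (gcd=2)

|ℤ_16×ℤ_30| = 480, max element order = 240


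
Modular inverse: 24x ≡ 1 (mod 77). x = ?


Use the extended Euclidean algorithm to write 1 = 24·s + 77·t; then s mod 77 is the inverse.
Euclidean algorithm:
  24 = 0·77 + 24
  77 = 3·24 + 5
  24 = 4·5 + 4
  5 = 1·4 + 1
  4 = 4·1 + 0
gcd(24,77) = 1
Back-substitution gives: 24·(-16) + 77·(5) = 1
So 24⁻¹ ≡ -16 ≡ 61 (mod 77)
Check: 24 × 61 = 1464 ≡ 1 (mod 77) ✓

24⁻¹ ≡ 61 (mod 77)


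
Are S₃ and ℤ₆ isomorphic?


Comparing S₃ and ℤ₆:
S₃ is non-abelian, ℤ₆ is abelian

No, S₃ ≇ ℤ₆


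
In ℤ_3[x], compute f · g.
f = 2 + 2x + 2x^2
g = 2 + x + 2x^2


Expand and collect like terms; reduce coefficients mod 3:
x^0: 2·2 = 4 ≡ 1 (mod 3)
x^1: 2·1 + 2·2 = 6 ≡ 0 (mod 3)
x^2: 2·2 + 2·1 + 2·2 = 10 ≡ 1 (mod 3)
x^3: 2·2 + 2·1 = 6 ≡ 0 (mod 3)
x^4: 2·2 = 4 ≡ 1 (mod 3)
Result: 1 + x^2 + x^4

f · g = 1 + x^2 + x^4


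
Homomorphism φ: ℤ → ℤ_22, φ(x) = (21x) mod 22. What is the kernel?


Kernel = preimage of identity
ker(φ) = {x ∈ ℤ : 21x ≡ 0 (mod 22)}. gcd(21,22) = 1, so 21x ≡ 0 (mod 22) ⟺ x ≡ 0 (mod 22/1 = 22). Hence ker(φ) = 22ℤ

ker(φ) = 22ℤ


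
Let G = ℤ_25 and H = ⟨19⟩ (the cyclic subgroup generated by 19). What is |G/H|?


|⟨19⟩| = n / gcd(19, 25) = 25 / 1 = 25
H is normal (ℤ_25 is abelian).
|G/H| = |G| / |H| = 25 / 25 = 1

|G/H| = 1


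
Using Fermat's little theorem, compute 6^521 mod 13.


Fermat's little theorem: if p is prime and gcd(a,p)=1, then a^(p-1) ≡ 1 (mod p)
p = 13 is prime, gcd(6,13) = 1
Reduce exponent: 521 mod 12 = 5
So 6^521 ≡ 6^5 (mod 13)
6^5 mod 13 = 2

6^521 ≡ 2 (mod 13)


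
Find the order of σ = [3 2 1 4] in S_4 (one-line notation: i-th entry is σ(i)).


Cycle decomposition: (1 3)
Cycle lengths: 2
Order = lcm(2) = 2

ord(σ) = 2


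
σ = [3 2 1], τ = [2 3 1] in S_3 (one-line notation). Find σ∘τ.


σ∘τ: apply τ first, then σ
1 →τ 2 →σ 2
2 →τ 3 →σ 1
3 →τ 1 →σ 3

σ∘τ = [2 1 3]


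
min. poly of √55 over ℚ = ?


√55 satisfies x² - 55 = 0, irreducible over ℚ since 55 is squarefree

Minimal polynomial: x² - 55


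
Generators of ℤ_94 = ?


g generates ℤ_n iff gcd(g,n) = 1
Prime factors of 94: 2, 47
Generators are g ∈ {1,...,93} not divisible by any of these primes.
Generators: {1, 3, 5, 7, 9, 11, 13, 15, 17, 19, 21, 23, 25, 27, 29, 31, 33, 35, 37, 39, 41, 43, 45, 49, 51, 53, 55, 57, 59, 61, 63, 65, 67, 69, 71, 73, 75, 77, 79, 81, 83, 85, 87, 89, 91, 93}
Number of generators = φ(94) = 46

Generators of ℤ_94 = {1, 3, 5, 7, 9, 11, 13, 15, 17, 19, 21, 23, 25, 27, 29, 31, 33, 35, 37, 39, 41, 43, 45, 49, 51, 53, 55, 57, 59, 61, 63, 65, 67, 69, 71, 73, 75, 77, 79, 81, 83, 85, 87, 89, 91, 93}


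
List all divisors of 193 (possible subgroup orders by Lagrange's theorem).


Lagrange's theorem: |H| divides |G|
|G| = 193
Divisors of 193: 1, 193

Possible subgroup orders: {1, 193}


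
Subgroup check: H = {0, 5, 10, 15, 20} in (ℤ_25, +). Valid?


Subgroup test for H = {0, 5, 10, 15, 20} in (ℤ_25, +):
(1) 0 ∈ H? Yes
(2) Closure: for all a,b ∈ H, (a+b) mod 25 ∈ H? Yes
(3) Inverses: for all a ∈ H, -a mod 25 ∈ H? Yes

Yes, H is a subgroup of ℤ_25


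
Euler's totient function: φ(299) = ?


Factor n: 299 = 13 × 23
φ(n) = n · ∏(1 - 1/p) over distinct primes p | n
φ(299) = 299 · (1 - 1/13) · (1 - 1/23) = 264

φ(299) = 264


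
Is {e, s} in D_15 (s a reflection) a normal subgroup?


H = {e, s} in D_15 (s a reflection)
r·s·r⁻¹ = sr⁻² ≠ s for n ≥ 3, so {e, s} is not closed under conjugation

No, not a normal subgroup


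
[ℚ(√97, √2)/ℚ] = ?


[ℚ(√97,√2):ℚ] = [ℚ(√97,√2):ℚ(√97)]·[ℚ(√97):ℚ] = 2·2 = 4

[ℚ(√97, √2)/ℚ] = 4


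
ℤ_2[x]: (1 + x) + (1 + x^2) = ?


Add coefficients mod 2:
x^0: 1 + 1 = 0 (mod 2)
x^1: 1 + 0 = 1 (mod 2)
x^2: 0 + 1 = 1 (mod 2)
Result: x + x^2

f + g = x + x^2


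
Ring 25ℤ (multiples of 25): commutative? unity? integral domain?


25ℤ is a commutative ring under +,× but has no multiplicative identity (1 ∉ 25ℤ); it has no zero divisors, but without unity it is not an integral domain
Commutative: Yes
Integral domain: No
Has unity: No

25ℤ (multiples of 25): Commutative=Yes, Unity=No


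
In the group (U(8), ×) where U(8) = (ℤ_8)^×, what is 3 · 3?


Operation: multiplication mod 8
3 · 3 = (a × b) mod 8 with a = 3, b = 3

3 · 3 = 1


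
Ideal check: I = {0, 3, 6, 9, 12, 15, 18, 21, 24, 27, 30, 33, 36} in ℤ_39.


Check ideal conditions for I = {0, 3, 6, 9, 12, 15, 18, 21, 24, 27, 30, 33, 36} in ℤ_39:
(1) I is an additive subgroup? Yes
(2) For r ∈ ℤ_39 and a ∈ I: r·a ∈ I? Yes

Yes, I is an ideal of ℤ_39


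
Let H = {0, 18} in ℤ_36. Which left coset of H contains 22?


22 + H = {22 + h (mod 36) : h ∈ H}
22+0=22, 22+18=4
22 + H = {4, 22} = 4 + H

22 + H = {4, 22}


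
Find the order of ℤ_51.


ℤ_n has n elements.

|ℤ_51| = 51


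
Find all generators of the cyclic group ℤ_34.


g generates ℤ_n iff gcd(g,n) = 1
Prime factors of 34: 2, 17
Generators are g ∈ {1,...,33} not divisible by any of these primes.
Generators: {1, 3, 5, 7, 9, 11, 13, 15, 19, 21, 23, 25, 27, 29, 31, 33}
Number of generators = φ(34) = 16

Generators of ℤ_34 = {1, 3, 5, 7, 9, 11, 13, 15, 19, 21, 23, 25, 27, 29, 31, 33}


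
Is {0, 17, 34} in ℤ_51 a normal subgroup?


H = {0, 17, 34} in ℤ_51
ℤ_51 is abelian; every subgroup of an abelian group is normal

Yes, normal subgroup


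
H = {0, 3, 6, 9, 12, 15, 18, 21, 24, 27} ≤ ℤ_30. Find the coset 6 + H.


6 + H = {6 + h (mod 30) : h ∈ H}
6+0=6, 6+3=9, 6+6=12, 6+9=15, 6+12=18, 6+15=21, 6+18=24, 6+21=27, 6+24=0, 6+27=3
6 + H = {0, 3, 6, 9, 12, 15, 18, 21, 24, 27} = 0 + H

6 + H = {0, 3, 6, 9, 12, 15, 18, 21, 24, 27}


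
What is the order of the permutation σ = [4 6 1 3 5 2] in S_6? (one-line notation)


Cycle decomposition: (1 4 3) (2 6)
Cycle lengths: 3, 2
Order = lcm(3, 2) = 6

ord(σ) = 6


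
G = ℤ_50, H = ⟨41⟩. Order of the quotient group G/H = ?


|⟨41⟩| = n / gcd(41, 50) = 50 / 1 = 50
H is normal (ℤ_50 is abelian).
|G/H| = |G| / |H| = 50 / 50 = 1

|G/H| = 1


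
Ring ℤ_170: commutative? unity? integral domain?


ℤ_170 is a commutative ring with unity 1; 170 = 2×85 is composite, so 2·85 ≡ 0 gives zero divisors (not an integral domain)
Commutative: Yes
Integral domain: No
Has unity: Yes

ℤ_170: Commutative=Yes, Unity=Yes


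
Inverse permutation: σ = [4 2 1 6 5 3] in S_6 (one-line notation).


To find σ⁻¹, swap domain and range:
σ(1) = 4 → σ⁻¹(4) = 1
σ(2) = 2 → σ⁻¹(2) = 2
σ(3) = 1 → σ⁻¹(1) = 3
σ(4) = 6 → σ⁻¹(6) = 4
σ(5) = 5 → σ⁻¹(5) = 5
σ(6) = 3 → σ⁻¹(3) = 6

σ⁻¹ = [3 2 6 1 5 4]


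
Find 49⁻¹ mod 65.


Use the extended Euclidean algorithm to write 1 = 49·s + 65·t; then s mod 65 is the inverse.
Euclidean algorithm:
  49 = 0·65 + 49
  65 = 1·49 + 16
  49 = 3·16 + 1
  16 = 16·1 + 0
gcd(49,65) = 1
Back-substitution gives: 49·(4) + 65·(-3) = 1
So 49⁻¹ ≡ 4 ≡ 4 (mod 65)
Check: 49 × 4 = 196 ≡ 1 (mod 65) ✓

49⁻¹ ≡ 4 (mod 65)


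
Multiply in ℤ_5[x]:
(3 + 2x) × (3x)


Expand and collect like terms; reduce coefficients mod 5:
x^0: 3·0 = 0 ≡ 0 (mod 5)
x^1: 3·3 + 2·0 = 9 ≡ 4 (mod 5)
x^2: 2·3 = 6 ≡ 1 (mod 5)
Result: 4x + x^2

f · g = 4x + x^2


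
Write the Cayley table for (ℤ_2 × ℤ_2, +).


Elements: {(0,0), (0,1), (1,0), (1,1)}
Operation: componentwise addition mod (2, 2)
Entry (a, b) = ((a₁+b₁) mod 2, (a₂+b₂) mod 2)

Cayley table:
      | (0,0) | (0,1) | (1,0) | (1,1)
(0,0) | (0,0) | (0,1) | (1,0) | (1,1)
(0,1) | (0,1) | (0,0) | (1,1) | (1,0)
(1,0) | (1,0) | (1,1) | (0,0) | (0,1)
(1,1) | (1,1) | (1,0) | (0,1) | (0,0)


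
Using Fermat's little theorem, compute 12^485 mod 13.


Fermat's little theorem: if p is prime and gcd(a,p)=1, then a^(p-1) ≡ 1 (mod p)
p = 13 is prime, gcd(12,13) = 1
Reduce exponent: 485 mod 12 = 5
So 12^485 ≡ 12^5 (mod 13)
12^5 mod 13 = 12

12^485 ≡ 12 (mod 13)


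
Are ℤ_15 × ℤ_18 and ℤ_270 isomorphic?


Comparing ℤ_15 × ℤ_18 and ℤ_270:
gcd(15,18) = 3 ≠ 1. Max element order in ℤ_15×ℤ_18 is lcm(15,18) = 90 < 270, so it has no element of order 270

No, ℤ_15 × ℤ_18 ≇ ℤ_270


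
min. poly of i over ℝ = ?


i satisfies x² + 1 = 0, irreducible over ℝ

Minimal polynomial: x² + 1


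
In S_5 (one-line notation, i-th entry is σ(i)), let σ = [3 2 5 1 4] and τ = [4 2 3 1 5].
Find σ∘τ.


σ∘τ: apply τ first, then σ
1 →τ 4 →σ 1
2 →τ 2 →σ 2
3 →τ 3 →σ 5
4 →τ 1 →σ 3
5 →τ 5 →σ 4

σ∘τ = [1 2 5 3 4]


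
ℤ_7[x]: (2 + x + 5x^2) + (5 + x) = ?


Add coefficients mod 7:
x^0: 2 + 5 = 0 (mod 7)
x^1: 1 + 1 = 2 (mod 7)
x^2: 5 + 0 = 5 (mod 7)
Result: 2x + 5x^2

f + g = 2x + 5x^2


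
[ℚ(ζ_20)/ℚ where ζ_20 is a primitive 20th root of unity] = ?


[ℚ(ζ_n):ℚ] = deg Φ_n(x) = φ(n). Here φ(20) = 8

[ℚ(ζ_20)/ℚ where ζ_20 is a primitive 20th root of unity] = 8


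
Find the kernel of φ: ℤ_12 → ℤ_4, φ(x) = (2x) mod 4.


Kernel = preimage of identity
ker(φ) = {x ∈ ℤ_12 : 2x ≡ 0 (mod 4)}. Since 4 | 12, φ is well-defined. The kernel is the cyclic subgroup ⟨2⟩ of ℤ_12 (order 6), i.e. {0, 2, 4, 6, 8, 10}

ker(φ) = {0, 2, 4, 6, 8, 10}
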